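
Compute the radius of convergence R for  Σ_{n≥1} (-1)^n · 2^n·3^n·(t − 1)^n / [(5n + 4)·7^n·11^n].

R = 77/6

Ratio test: |a_{n+1}/a_n| = [(5n + 4)/(5(n+1) + 4)] · 2·3/(7·11) → 6/77 as n → ∞.
Hence the series converges for |t − 1| < 1/(6/77) = 77/6, so the radius of convergence is 77/6.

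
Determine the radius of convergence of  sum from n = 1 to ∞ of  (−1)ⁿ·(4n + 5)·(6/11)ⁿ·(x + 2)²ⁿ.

R = √66/6

Apply the ratio test: |a_{n+1}| / |a_n| = [(4(n+1) + 5)/(4n + 5)] · 6/11, which tends to 6/11 as n → ∞.
Successive powers of (x + 2) differ by 2, so the series converges when |x + 2|² · 6/11 < 1, i.e. |x + 2| < √(11/6). So R = √66/6.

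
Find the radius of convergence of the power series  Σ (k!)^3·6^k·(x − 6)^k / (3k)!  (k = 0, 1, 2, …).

The ratio of consecutive coefficients is (k+1)³/[(3k+1)·(3k+2)·(3k+3)] · 6 → 2/9.
Hence the series converges for |x − 6| < 1/(2/9) = 9/2, so the radius of convergence is 9/2.

R = 9/2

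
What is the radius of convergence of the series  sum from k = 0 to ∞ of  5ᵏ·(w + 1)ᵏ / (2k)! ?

Ratio test: |a_{k+1}/a_k| = 5 · 1/[(2k+1)·(2k+2)] → 0 as k → ∞.
The ratio tends to 0 regardless of w, hence R = ∞.

R = ∞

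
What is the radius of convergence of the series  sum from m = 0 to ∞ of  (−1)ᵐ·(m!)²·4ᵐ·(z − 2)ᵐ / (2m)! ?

Apply the ratio test: |a_{m+1}| / |a_m| = (m+1)²/[(2m+1)·(2m+2)] · 4, which tends to 1 as m → ∞.
So the series converges when |z − 2| < 1 and diverges when |z − 2| > 1; R = 1.

R = 1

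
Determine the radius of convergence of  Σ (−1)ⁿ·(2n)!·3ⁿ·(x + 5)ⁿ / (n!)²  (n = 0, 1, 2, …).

R = 1/12

Ratio test: |a_{n+1}/a_n| = (2n+1)·(2n+2)/(n+1)² · 3 → 12 as n → ∞.
Thus R = 1/(12) = 1/12.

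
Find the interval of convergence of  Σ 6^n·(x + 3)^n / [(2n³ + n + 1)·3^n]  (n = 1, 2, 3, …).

By the ratio test, |a_{n+1}/a_n| = [(2n³ + n + 1)/(2(n+1)³ + (n+1) + 1)] · 6/3 → 2.
The series converges when 2 · |x + 3| < 1, giving R = 1/2.
Check x = -5/2: the series is dominated by a constant times Σ 1/n³, which converges (p = 3 > 1).
Check x = -7/2: absolute convergence follows by limit comparison with Σ 1/n³.

[-7/2, -5/2]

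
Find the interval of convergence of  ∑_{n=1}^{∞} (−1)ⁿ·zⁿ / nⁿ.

(−∞, ∞)

Applying the root test, |a_n|^(1/n) = 1/n → 0.
The limit is 0 for every z, so R = ∞.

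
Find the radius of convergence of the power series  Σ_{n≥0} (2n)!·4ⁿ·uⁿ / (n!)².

The ratio of consecutive coefficients is (2n+1)·(2n+2)/(n+1)² · 4 → 16.
The series converges when 16 · |u| < 1, giving R = 1/16.

R = 1/16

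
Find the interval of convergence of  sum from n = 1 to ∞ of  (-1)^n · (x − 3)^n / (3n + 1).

(2, 4]

By the ratio test, |a_{n+1}/a_n| = (3n + 1)/(3(n+1) + 1) → 1.
Convergence for |x − 3| < 1, so R = 1.
At x = 4: convergence follows from the alternating series test (terms decrease monotonically to 0).
At x = 2: the terms behave like c/n; limit comparison with the harmonic series gives divergence.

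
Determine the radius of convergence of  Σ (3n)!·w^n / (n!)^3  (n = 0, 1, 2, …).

Apply the ratio test: |a_{n+1}| / |a_n| = (3n+1)·(3n+2)·(3n+3)/(n+1)³, which tends to 27 as n → ∞.
Thus R = 1/(27) = 1/27.

R = 1/27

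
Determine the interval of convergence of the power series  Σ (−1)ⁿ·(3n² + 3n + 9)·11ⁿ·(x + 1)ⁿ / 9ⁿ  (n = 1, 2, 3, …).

(-20/11, -2/11)

Ratio test: |a_{n+1}/a_n| = [(3(n+1)² + 3(n+1) + 9)/(3n² + 3n + 9)] · 11/9 → 11/9 as n → ∞.
Hence the series converges for |x + 1| < 1/(11/9) = 9/11, so the radius of convergence is 9/11.
Check x = -2/11: the n-th term does not approach 0; divergence by the term test.
When x = -20/11, the terms have absolute value of order n², which does not tend to 0, so the series diverges by the divergence test.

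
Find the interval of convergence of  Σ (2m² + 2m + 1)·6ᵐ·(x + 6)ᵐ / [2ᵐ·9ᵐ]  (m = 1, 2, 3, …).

Ratio test: |a_{m+1}/a_m| = [(2(m+1)² + 2(m+1) + 1)/(2m² + 2m + 1)] · 6/(2·9) → 1/3 as m → ∞.
The series converges when 1/3 · |x + 6| < 1, giving R = 3.
At x = -3: the m-th term does not approach 0; divergence by the term test.
When x = -9, the terms do not tend to 0, so the series diverges.

(-9, -3)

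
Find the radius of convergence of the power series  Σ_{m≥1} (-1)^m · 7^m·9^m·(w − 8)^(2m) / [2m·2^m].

By the ratio test, |a_{m+1}/a_m| = [2m/2(m+1)] · 7·9/2 → 63/2.
Writing y = (w − 8)², the series in y has radius 2/63, so |w − 8| < √(2/63) and R = √14/21.

R = √14/21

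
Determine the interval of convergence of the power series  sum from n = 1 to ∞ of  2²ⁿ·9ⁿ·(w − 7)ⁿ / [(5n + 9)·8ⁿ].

[61/9, 65/9)

Ratio test: |a_{n+1}/a_n| = [(5n + 9)/(5(n+1) + 9)] · 4·9/8 → 9/2 as n → ∞.
Thus R = 1/(9/2) = 2/9.
Endpoint w = 65/9: comparison with the harmonic series Σ 1/n shows the series diverges.
When w = 61/9, convergence follows from the alternating series test (terms decrease monotonically to 0).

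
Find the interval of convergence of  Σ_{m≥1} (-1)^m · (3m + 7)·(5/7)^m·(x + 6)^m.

Apply the ratio test: |a_{m+1}| / |a_m| = [(3(m+1) + 7)/(3m + 7)] · 5/7, which tends to 5/7 as m → ∞.
Hence the series converges for |x + 6| < 1/(5/7) = 7/5, so the radius of convergence is 7/5.
When x = -23/5, the terms do not tend to 0, so the series diverges.
When x = -37/5, the m-th term does not approach 0; divergence by the term test.

(-37/5, -23/5)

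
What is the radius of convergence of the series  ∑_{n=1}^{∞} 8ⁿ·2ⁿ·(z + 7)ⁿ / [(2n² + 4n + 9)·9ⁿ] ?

Apply the ratio test: |a_{n+1}| / |a_n| = [(2n² + 4n + 9)/(2(n+1)² + 4(n+1) + 9)] · 8·2/9, which tends to 16/9 as n → ∞.
The series converges when 16/9 · |z + 7| < 1, giving R = 9/16.

R = 9/16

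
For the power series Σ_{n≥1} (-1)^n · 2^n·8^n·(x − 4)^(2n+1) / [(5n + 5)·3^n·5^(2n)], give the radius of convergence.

The ratio of consecutive coefficients is [(5n + 5)/(5(n+1) + 5)] · 2·8/(3·25) → 16/75.
Successive powers of (x − 4) differ by 2, so the series converges when |x − 4|² · 16/75 < 1, i.e. |x − 4| < √(75/16). So R = 5√3/4.

R = 5√3/4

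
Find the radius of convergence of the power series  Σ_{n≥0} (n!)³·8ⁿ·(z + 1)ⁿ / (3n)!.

Ratio test: |a_{n+1}/a_n| = (n+1)³/[(3n+1)·(3n+2)·(3n+3)] · 8 → 8/27 as n → ∞.
Convergence for |z + 1| · 8/27 < 1, i.e. |z + 1| < 27/8. So R = 27/8.

R = 27/8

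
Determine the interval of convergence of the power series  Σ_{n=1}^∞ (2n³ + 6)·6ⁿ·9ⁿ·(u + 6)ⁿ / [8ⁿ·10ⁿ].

By the ratio test, |a_{n+1}/a_n| = [(2(n+1)³ + 6)/(2n³ + 6)] · 6·9/(8·10) → 27/40.
The series converges when 27/40 · |u + 6| < 1, giving R = 40/27.
When u = -122/27, the terms have absolute value of order n³, which does not tend to 0, so the series diverges by the divergence test.
When u = -202/27, the terms have absolute value of order n³, which does not tend to 0, so the series diverges by the divergence test.

(-202/27, -122/27)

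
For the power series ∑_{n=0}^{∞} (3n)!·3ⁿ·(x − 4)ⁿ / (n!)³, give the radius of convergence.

Apply the ratio test: |a_{n+1}| / |a_n| = (3n+1)·(3n+2)·(3n+3)/(n+1)³ · 3, which tends to 81 as n → ∞.
Hence the series converges for |x − 4| < 1/(81) = 1/81, so the radius of convergence is 1/81.

R = 1/81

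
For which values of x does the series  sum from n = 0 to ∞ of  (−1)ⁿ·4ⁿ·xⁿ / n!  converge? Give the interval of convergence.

Apply the ratio test: |a_{n+1}| / |a_n| = 4 · 1/(n+1), which tends to 0 as n → ∞.
Since the limit is 0 < 1 for every x, the series converges on all of ℝ and R = ∞.

(−∞, ∞)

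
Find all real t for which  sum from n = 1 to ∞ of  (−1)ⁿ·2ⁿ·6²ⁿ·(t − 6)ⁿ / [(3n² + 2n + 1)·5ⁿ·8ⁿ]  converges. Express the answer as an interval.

[49/9, 59/9]

By the ratio test, |a_{n+1}/a_n| = [(3n² + 2n + 1)/(3(n+1)² + 2(n+1) + 1)] · 2·36/(5·8) → 9/5.
Convergence for |t − 6| · 9/5 < 1, i.e. |t − 6| < 5/9. So R = 5/9.
At t = 59/9: the terms are on the order of 1/n², so the series converges absolutely by comparison with the p-series (p = 2 > 1).
Endpoint t = 49/9: the terms are on the order of 1/n², so the series converges absolutely by comparison with the p-series (p = 2 > 1).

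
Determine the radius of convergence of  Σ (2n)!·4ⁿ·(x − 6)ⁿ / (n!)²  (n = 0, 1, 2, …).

The ratio of consecutive coefficients is (2n+1)·(2n+2)/(n+1)² · 4 → 16.
The series converges when 16 · |x − 6| < 1, giving R = 1/16.

R = 1/16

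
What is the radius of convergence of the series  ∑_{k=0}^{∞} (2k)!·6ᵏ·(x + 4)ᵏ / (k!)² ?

By the ratio test, |a_{k+1}/a_k| = (2k+1)·(2k+2)/(k+1)² · 6 → 24.
Hence the series converges for |x + 4| < 1/(24) = 1/24, so the radius of convergence is 1/24.

R = 1/24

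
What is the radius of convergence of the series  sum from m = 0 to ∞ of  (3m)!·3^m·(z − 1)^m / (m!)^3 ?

Apply the ratio test: |a_{m+1}| / |a_m| = (3m+1)·(3m+2)·(3m+3)/(m+1)³ · 3, which tends to 81 as m → ∞.
Convergence for |z − 1| · 81 < 1, i.e. |z − 1| < 1/81. So R = 1/81.

R = 1/81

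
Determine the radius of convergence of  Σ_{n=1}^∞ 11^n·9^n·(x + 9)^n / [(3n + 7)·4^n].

R = 4/99

The ratio of consecutive coefficients is [(3n + 7)/(3(n+1) + 7)] · 11·9/4 → 99/4.
Thus R = 1/(99/4) = 4/99.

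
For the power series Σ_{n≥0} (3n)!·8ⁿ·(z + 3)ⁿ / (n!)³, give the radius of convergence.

The ratio of consecutive coefficients is (3n+1)·(3n+2)·(3n+3)/(n+1)³ · 8 → 216.
Thus R = 1/(216) = 1/216.

R = 1/216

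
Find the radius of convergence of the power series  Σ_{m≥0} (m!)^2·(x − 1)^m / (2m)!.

Apply the ratio test: |a_{m+1}| / |a_m| = (m+1)²/[(2m+1)·(2m+2)], which tends to 1/4 as m → ∞.
Convergence for |x − 1| · 1/4 < 1, i.e. |x − 1| < 4. So R = 4.

R = 4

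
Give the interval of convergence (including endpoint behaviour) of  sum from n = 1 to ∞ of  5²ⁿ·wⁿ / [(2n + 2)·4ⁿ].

The ratio of consecutive coefficients is [(2n + 2)/(2(n+1) + 2)] · 25/4 → 25/4.
Convergence for |w| · 25/4 < 1, i.e. |w| < 4/25. So R = 4/25.
Check w = 4/25: comparison with the harmonic series Σ 1/n shows the series diverges.
Check w = -4/25: an alternating series whose terms decrease to 0 in absolute value, so it converges by the Leibniz criterion.

[-4/25, 4/25)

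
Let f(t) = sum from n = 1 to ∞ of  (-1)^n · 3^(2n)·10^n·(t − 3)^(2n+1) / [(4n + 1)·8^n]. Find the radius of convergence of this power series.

The ratio of consecutive coefficients is [(4n + 1)/(4(n+1) + 1)] · 9·10/8 → 45/4.
Successive powers of (t − 3) differ by 2, so the series converges when |t − 3|² · 45/4 < 1, i.e. |t − 3| < √(4/45). So R = 2√5/15.

R = 2√5/15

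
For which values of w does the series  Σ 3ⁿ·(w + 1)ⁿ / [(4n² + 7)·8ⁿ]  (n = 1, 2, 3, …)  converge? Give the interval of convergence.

[-11/3, 5/3]

Ratio test: |a_{n+1}/a_n| = [(4n² + 7)/(4(n+1)² + 7)] · 3/8 → 3/8 as n → ∞.
Hence the series converges for |w + 1| < 1/(3/8) = 8/3, so the radius of convergence is 8/3.
Check w = 5/3: the terms are on the order of 1/n², so the series converges absolutely by comparison with the p-series (p = 2 > 1).
Endpoint w = -11/3: the terms are on the order of 1/n², so the series converges absolutely by comparison with the p-series (p = 2 > 1).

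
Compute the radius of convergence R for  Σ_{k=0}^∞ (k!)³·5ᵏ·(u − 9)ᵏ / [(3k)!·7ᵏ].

R = 189/5

The ratio of consecutive coefficients is (k+1)³/[(3k+1)·(3k+2)·(3k+3)] · 5/7 → 5/189.
The series converges when 5/189 · |u − 9| < 1, giving R = 189/5.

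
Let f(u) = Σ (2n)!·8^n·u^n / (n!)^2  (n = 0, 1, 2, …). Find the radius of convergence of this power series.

R = 1/32

Apply the ratio test: |a_{n+1}| / |a_n| = (2n+1)·(2n+2)/(n+1)² · 8, which tends to 32 as n → ∞.
Thus R = 1/(32) = 1/32.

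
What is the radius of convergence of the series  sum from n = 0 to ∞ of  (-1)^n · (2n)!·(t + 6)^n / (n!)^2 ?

The ratio of consecutive coefficients is (2n+1)·(2n+2)/(n+1)² → 4.
Hence the series converges for |t + 6| < 1/(4) = 1/4, so the radius of convergence is 1/4.

R = 1/4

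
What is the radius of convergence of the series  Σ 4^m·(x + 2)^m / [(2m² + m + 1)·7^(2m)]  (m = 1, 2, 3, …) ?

The ratio of consecutive coefficients is [(2m² + m + 1)/(2(m+1)² + (m+1) + 1)] · 4/49 → 4/49.
Thus R = 1/(4/49) = 49/4.

R = 49/4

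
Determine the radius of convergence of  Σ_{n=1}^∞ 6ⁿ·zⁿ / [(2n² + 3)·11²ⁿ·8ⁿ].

R = 484/3

Apply the ratio test: |a_{n+1}| / |a_n| = [(2n² + 3)/(2(n+1)² + 3)] · 6/(121·8), which tends to 3/484 as n → ∞.
Convergence for |z| · 3/484 < 1, i.e. |z| < 484/3. So R = 484/3.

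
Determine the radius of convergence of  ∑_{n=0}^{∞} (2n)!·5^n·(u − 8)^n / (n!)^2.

The ratio of consecutive coefficients is (2n+1)·(2n+2)/(n+1)² · 5 → 20.
Hence the series converges for |u − 8| < 1/(20) = 1/20, so the radius of convergence is 1/20.

R = 1/20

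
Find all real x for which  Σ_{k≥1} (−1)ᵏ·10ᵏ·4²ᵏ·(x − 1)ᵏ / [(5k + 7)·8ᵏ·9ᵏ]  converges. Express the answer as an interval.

(11/20, 29/20]

Ratio test: |a_{k+1}/a_k| = [(5k + 7)/(5(k+1) + 7)] · 10·16/(8·9) → 20/9 as k → ∞.
Hence the series converges for |x − 1| < 1/(20/9) = 9/20, so the radius of convergence is 9/20.
When x = 29/20, an alternating series whose terms decrease to 0 in absolute value, so it converges by the Leibniz criterion.
Check x = 11/20: comparison with the harmonic series Σ 1/k shows the series diverges.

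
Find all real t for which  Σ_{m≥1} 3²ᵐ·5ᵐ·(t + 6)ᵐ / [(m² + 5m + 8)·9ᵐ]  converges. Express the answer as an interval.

By the ratio test, |a_{m+1}/a_m| = [(m² + 5m + 8)/((m+1)² + 5(m+1) + 8)] · 9·5/9 → 5.
Thus R = 1/(5) = 1/5.
At t = -29/5: the terms are on the order of 1/m², so the series converges absolutely by comparison with the p-series (p = 2 > 1).
Endpoint t = -31/5: the terms are on the order of 1/m², so the series converges absolutely by comparison with the p-series (p = 2 > 1).

[-31/5, -29/5]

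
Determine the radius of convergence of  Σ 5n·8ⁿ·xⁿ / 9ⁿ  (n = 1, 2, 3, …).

R = 9/8

The ratio of consecutive coefficients is [5(n+1)/5n] · 8/9 → 8/9.
Thus R = 1/(8/9) = 9/8.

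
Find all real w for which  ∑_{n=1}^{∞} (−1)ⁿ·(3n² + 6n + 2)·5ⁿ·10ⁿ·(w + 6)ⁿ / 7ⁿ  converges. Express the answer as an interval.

Apply the ratio test: |a_{n+1}| / |a_n| = [(3(n+1)² + 6(n+1) + 2)/(3n² + 6n + 2)] · 5·10/7, which tends to 50/7 as n → ∞.
The series converges when 50/7 · |w + 6| < 1, giving R = 7/50.
Check w = -293/50: the n-th term does not approach 0; divergence by the term test.
Check w = -307/50: the terms do not tend to 0, so the series diverges.

(-307/50, -293/50)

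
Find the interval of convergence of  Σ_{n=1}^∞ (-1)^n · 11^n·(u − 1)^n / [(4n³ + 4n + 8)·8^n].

Ratio test: |a_{n+1}/a_n| = [(4n³ + 4n + 8)/(4(n+1)³ + 4(n+1) + 8)] · 11/8 → 11/8 as n → ∞.
The series converges when 11/8 · |u − 1| < 1, giving R = 8/11.
Endpoint u = 19/11: absolute convergence follows by limit comparison with Σ 1/n³.
Endpoint u = 3/11: the terms are on the order of 1/n³, so the series converges absolutely by comparison with the p-series (p = 3 > 1).

[3/11, 19/11]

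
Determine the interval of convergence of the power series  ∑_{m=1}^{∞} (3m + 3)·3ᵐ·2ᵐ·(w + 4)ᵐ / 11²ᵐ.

By the ratio test, |a_{m+1}/a_m| = [(3(m+1) + 3)/(3m + 3)] · 3·2/121 → 6/121.
Hence the series converges for |w + 4| < 1/(6/121) = 121/6, so the radius of convergence is 121/6.
Endpoint w = 97/6: the terms do not tend to 0, so the series diverges.
Endpoint w = -145/6: the terms do not tend to 0, so the series diverges.

(-145/6, 97/6)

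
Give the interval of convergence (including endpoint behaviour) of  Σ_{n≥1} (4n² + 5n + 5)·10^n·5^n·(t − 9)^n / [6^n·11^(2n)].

(-138/25, 588/25)

By the ratio test, |a_{n+1}/a_n| = [(4(n+1)² + 5(n+1) + 5)/(4n² + 5n + 5)] · 10·5/(6·121) → 25/363.
The series converges when 25/363 · |t − 9| < 1, giving R = 363/25.
Endpoint t = 588/25: the terms have absolute value of order n², which does not tend to 0, so the series diverges by the divergence test.
Endpoint t = -138/25: the n-th term does not approach 0; divergence by the term test.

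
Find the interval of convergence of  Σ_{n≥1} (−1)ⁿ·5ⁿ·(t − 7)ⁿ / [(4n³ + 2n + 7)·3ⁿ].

[32/5, 38/5]

The ratio of consecutive coefficients is [(4n³ + 2n + 7)/(4(n+1)³ + 2(n+1) + 7)] · 5/3 → 5/3.
Thus R = 1/(5/3) = 3/5.
When t = 38/5, the series is dominated by a constant times Σ 1/n³, which converges (p = 3 > 1).
At t = 32/5: the series is dominated by a constant times Σ 1/n³, which converges (p = 3 > 1).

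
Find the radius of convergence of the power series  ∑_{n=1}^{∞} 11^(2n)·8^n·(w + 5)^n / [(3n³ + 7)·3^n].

Ratio test: |a_{n+1}/a_n| = [(3n³ + 7)/(3(n+1)³ + 7)] · 121·8/3 → 968/3 as n → ∞.
Hence the series converges for |w + 5| < 1/(968/3) = 3/968, so the radius of convergence is 3/968.

R = 3/968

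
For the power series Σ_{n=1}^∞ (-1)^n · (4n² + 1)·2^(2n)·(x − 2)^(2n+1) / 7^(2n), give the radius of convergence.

R = 7/2

By the ratio test, |a_{n+1}/a_n| = [(4(n+1)² + 1)/(4n² + 1)] · 4/49 → 4/49.
Since the exponent of (x − 2) increases by 2 each term, convergence requires |x − 2|² < 49/4, hence R = 7/2.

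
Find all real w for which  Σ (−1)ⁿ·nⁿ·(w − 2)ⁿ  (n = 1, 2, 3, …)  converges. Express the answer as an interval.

By the Cauchy root test, |a_n|^(1/n) = n → ∞.
The root grows without bound, so R = 0 (convergence only at w = 2).

{2}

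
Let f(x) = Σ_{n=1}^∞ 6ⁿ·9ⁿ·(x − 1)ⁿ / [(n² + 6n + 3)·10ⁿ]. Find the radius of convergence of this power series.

By the ratio test, |a_{n+1}/a_n| = [(n² + 6n + 3)/((n+1)² + 6(n+1) + 3)] · 6·9/10 → 27/5.
Hence the series converges for |x − 1| < 1/(27/5) = 5/27, so the radius of convergence is 5/27.

R = 5/27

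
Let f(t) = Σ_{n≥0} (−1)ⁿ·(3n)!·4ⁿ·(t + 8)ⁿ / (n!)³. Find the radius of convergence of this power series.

Apply the ratio test: |a_{n+1}| / |a_n| = (3n+1)·(3n+2)·(3n+3)/(n+1)³ · 4, which tends to 108 as n → ∞.
Thus R = 1/(108) = 1/108.

R = 1/108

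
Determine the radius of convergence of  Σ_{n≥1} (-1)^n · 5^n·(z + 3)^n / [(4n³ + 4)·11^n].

The ratio of consecutive coefficients is [(4n³ + 4)/(4(n+1)³ + 4)] · 5/11 → 5/11.
Thus R = 1/(5/11) = 11/5.

R = 11/5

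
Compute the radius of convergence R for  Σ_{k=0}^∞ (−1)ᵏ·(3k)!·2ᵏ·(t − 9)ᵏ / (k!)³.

R = 1/54

By the ratio test, |a_{k+1}/a_k| = (3k+1)·(3k+2)·(3k+3)/(k+1)³ · 2 → 54.
Thus R = 1/(54) = 1/54.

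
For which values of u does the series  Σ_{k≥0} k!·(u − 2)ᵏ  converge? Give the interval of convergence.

{2}

Apply the ratio test: |a_{k+1}| / |a_k| = (k+1), which tends to ∞ as k → ∞.
The terms grow without bound for any (u − 2) ≠ 0, so R = 0 (convergence only at u = 2).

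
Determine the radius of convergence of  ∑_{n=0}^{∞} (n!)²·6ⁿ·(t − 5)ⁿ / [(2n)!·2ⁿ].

Ratio test: |a_{n+1}/a_n| = (n+1)²/[(2n+1)·(2n+2)] · 6/2 → 3/4 as n → ∞.
Convergence for |t − 5| · 3/4 < 1, i.e. |t − 5| < 4/3. So R = 4/3.

R = 4/3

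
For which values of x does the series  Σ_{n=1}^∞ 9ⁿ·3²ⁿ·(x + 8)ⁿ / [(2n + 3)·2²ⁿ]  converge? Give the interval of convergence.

[-652/81, -644/81)

Ratio test: |a_{n+1}/a_n| = [(2n + 3)/(2(n+1) + 3)] · 9·9/4 → 81/4 as n → ∞.
Thus R = 1/(81/4) = 4/81.
At x = -644/81: the terms behave like c/n; limit comparison with the harmonic series gives divergence.
When x = -652/81, the terms alternate in sign and decrease monotonically to 0 in absolute value (size ~ c/n), so the alternating series test gives convergence.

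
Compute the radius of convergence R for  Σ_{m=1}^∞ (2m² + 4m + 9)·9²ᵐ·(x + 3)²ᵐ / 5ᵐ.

By the ratio test, |a_{m+1}/a_m| = [(2(m+1)² + 4(m+1) + 9)/(2m² + 4m + 9)] · 81/5 → 81/5.
Since the exponent of (x + 3) increases by 2 each term, convergence requires |x + 3|² < 5/81, hence R = √5/9.

R = √5/9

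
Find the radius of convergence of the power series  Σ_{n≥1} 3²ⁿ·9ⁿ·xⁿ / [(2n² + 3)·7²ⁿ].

R = 49/81

By the ratio test, |a_{n+1}/a_n| = [(2n² + 3)/(2(n+1)² + 3)] · 9·9/49 → 81/49.
The series converges when 81/49 · |x| < 1, giving R = 49/81.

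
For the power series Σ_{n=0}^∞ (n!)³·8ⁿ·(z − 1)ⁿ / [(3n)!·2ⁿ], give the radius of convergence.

By the ratio test, |a_{n+1}/a_n| = (n+1)³/[(3n+1)·(3n+2)·(3n+3)] · 8/2 → 4/27.
Convergence for |z − 1| · 4/27 < 1, i.e. |z − 1| < 27/4. So R = 27/4.

R = 27/4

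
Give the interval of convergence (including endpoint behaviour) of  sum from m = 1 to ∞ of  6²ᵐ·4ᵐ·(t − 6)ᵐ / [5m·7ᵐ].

[857/144, 871/144)

Ratio test: |a_{m+1}/a_m| = [5m/5(m+1)] · 36·4/7 → 144/7 as m → ∞.
Convergence for |t − 6| · 144/7 < 1, i.e. |t − 6| < 7/144. So R = 7/144.
When t = 871/144, the terms behave like c/m; limit comparison with the harmonic series gives divergence.
Check t = 857/144: the terms alternate in sign and decrease monotonically to 0 in absolute value (size ~ c/m), so the alternating series test gives convergence.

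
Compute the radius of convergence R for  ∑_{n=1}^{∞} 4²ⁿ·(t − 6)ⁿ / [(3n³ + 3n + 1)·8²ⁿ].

Ratio test: |a_{n+1}/a_n| = [(3n³ + 3n + 1)/(3(n+1)³ + 3(n+1) + 1)] · 16/64 → 1/4 as n → ∞.
Hence the series converges for |t − 6| < 1/(1/4) = 4, so the radius of convergence is 4.

R = 4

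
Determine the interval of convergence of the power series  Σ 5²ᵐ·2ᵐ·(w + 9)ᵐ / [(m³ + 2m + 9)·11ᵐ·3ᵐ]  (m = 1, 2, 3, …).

By the ratio test, |a_{m+1}/a_m| = [(m³ + 2m + 9)/((m+1)³ + 2(m+1) + 9)] · 25·2/(11·3) → 50/33.
The series converges when 50/33 · |w + 9| < 1, giving R = 33/50.
At w = -417/50: absolute convergence follows by limit comparison with Σ 1/m³.
Check w = -483/50: absolute convergence follows by limit comparison with Σ 1/m³.

[-483/50, -417/50]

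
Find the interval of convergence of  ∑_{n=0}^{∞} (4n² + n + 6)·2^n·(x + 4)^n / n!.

Ratio test: |a_{n+1}/a_n| = (4(n+1)² + (n+1) + 6)/(4n² + n + 6) · 2 · 1/(n+1) → 0 as n → ∞.
The limit is 0, so the series converges for all x; R = ∞.

(−∞, ∞)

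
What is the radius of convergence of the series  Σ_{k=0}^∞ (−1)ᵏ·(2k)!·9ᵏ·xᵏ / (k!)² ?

Apply the ratio test: |a_{k+1}| / |a_k| = (2k+1)·(2k+2)/(k+1)² · 9, which tends to 36 as k → ∞.
Convergence for |x| · 36 < 1, i.e. |x| < 1/36. So R = 1/36.

R = 1/36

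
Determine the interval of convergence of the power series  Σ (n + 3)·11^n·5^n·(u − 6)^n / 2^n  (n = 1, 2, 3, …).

(328/55, 332/55)

Ratio test: |a_{n+1}/a_n| = [((n+1) + 3)/(n + 3)] · 11·5/2 → 55/2 as n → ∞.
Hence the series converges for |u − 6| < 1/(55/2) = 2/55, so the radius of convergence is 2/55.
Check u = 332/55: the n-th term does not approach 0; divergence by the term test.
At u = 328/55: the terms do not tend to 0, so the series diverges.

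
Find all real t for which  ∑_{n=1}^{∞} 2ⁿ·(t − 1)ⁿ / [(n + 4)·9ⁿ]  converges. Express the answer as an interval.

[-7/2, 11/2)

By the ratio test, |a_{n+1}/a_n| = [(n + 4)/((n+1) + 4)] · 2/9 → 2/9.
Hence the series converges for |t − 1| < 1/(2/9) = 9/2, so the radius of convergence is 9/2.
At t = 11/2: comparison with the harmonic series Σ 1/n shows the series diverges.
When t = -7/2, convergence follows from the alternating series test (terms decrease monotonically to 0).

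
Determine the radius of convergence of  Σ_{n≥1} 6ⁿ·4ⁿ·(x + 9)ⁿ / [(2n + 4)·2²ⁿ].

The ratio of consecutive coefficients is [(2n + 4)/(2(n+1) + 4)] · 6·4/4 → 6.
The series converges when 6 · |x + 9| < 1, giving R = 1/6.

R = 1/6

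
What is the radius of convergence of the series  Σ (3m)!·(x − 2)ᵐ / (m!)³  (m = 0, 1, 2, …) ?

R = 1/27

Apply the ratio test: |a_{m+1}| / |a_m| = (3m+1)·(3m+2)·(3m+3)/(m+1)³, which tends to 27 as m → ∞.
Hence the series converges for |x − 2| < 1/(27) = 1/27, so the radius of convergence is 1/27.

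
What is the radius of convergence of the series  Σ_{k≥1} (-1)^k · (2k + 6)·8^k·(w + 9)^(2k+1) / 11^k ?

The ratio of consecutive coefficients is [(2(k+1) + 6)/(2k + 6)] · 8/11 → 8/11.
Successive powers of (w + 9) differ by 2, so the series converges when |w + 9|² · 8/11 < 1, i.e. |w + 9| < √(11/8). So R = √22/4.

R = √22/4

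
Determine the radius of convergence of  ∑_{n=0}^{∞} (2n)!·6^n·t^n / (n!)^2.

R = 1/24

By the ratio test, |a_{n+1}/a_n| = (2n+1)·(2n+2)/(n+1)² · 6 → 24.
The series converges when 24 · |t| < 1, giving R = 1/24.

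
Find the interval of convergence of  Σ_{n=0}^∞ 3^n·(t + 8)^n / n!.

Ratio test: |a_{n+1}/a_n| = 3 · 1/(n+1) → 0 as n → ∞.
The limit is 0, so the series converges for all t; R = ∞.

(−∞, ∞)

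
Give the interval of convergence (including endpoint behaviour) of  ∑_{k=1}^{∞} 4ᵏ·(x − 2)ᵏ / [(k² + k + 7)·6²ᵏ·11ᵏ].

The ratio of consecutive coefficients is [(k² + k + 7)/((k+1)² + (k+1) + 7)] · 4/(36·11) → 1/99.
Thus R = 1/(1/99) = 99.
At x = 101: the terms are on the order of 1/k², so the series converges absolutely by comparison with the p-series (p = 2 > 1).
At x = -97: the terms are on the order of 1/k², so the series converges absolutely by comparison with the p-series (p = 2 > 1).

[-97, 101]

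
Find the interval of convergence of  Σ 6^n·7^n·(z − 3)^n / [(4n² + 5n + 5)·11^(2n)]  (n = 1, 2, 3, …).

The ratio of consecutive coefficients is [(4n² + 5n + 5)/(4(n+1)² + 5(n+1) + 5)] · 6·7/121 → 42/121.
The series converges when 42/121 · |z − 3| < 1, giving R = 121/42.
Check z = 247/42: the terms are on the order of 1/n², so the series converges absolutely by comparison with the p-series (p = 2 > 1).
Check z = 5/42: the series is dominated by a constant times Σ 1/n², which converges (p = 2 > 1).

[5/42, 247/42]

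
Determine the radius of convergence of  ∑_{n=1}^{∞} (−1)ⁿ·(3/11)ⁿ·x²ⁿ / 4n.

Apply the ratio test: |a_{n+1}| / |a_n| = [4n/4(n+1)] · 3/11, which tends to 3/11 as n → ∞.
Writing y = x², the series in y has radius 11/3, so |x| < √(11/3) and R = √33/3.

R = √33/3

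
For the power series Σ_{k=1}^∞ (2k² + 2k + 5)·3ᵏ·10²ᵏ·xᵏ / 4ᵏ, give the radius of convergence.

R = 1/75

Ratio test: |a_{k+1}/a_k| = [(2(k+1)² + 2(k+1) + 5)/(2k² + 2k + 5)] · 3·100/4 → 75 as k → ∞.
The series converges when 75 · |x| < 1, giving R = 1/75.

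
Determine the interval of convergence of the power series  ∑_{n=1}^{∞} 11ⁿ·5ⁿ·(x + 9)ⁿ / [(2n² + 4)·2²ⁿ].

[-499/55, -491/55]

Apply the ratio test: |a_{n+1}| / |a_n| = [(2n² + 4)/(2(n+1)² + 4)] · 11·5/4, which tends to 55/4 as n → ∞.
Convergence for |x + 9| · 55/4 < 1, i.e. |x + 9| < 4/55. So R = 4/55.
Check x = -491/55: the series is dominated by a constant times Σ 1/n², which converges (p = 2 > 1).
Check x = -499/55: the terms are on the order of 1/n², so the series converges absolutely by comparison with the p-series (p = 2 > 1).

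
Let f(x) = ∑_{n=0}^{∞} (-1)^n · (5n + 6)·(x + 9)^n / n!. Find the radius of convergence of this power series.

The ratio of consecutive coefficients is (5(n+1) + 6)/(5n + 6) · 1/(n+1) → 0.
The limit is 0, so the series converges for all x; R = ∞.

R = ∞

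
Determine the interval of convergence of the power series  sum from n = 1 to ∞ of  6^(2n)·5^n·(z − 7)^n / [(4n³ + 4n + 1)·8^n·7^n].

By the ratio test, |a_{n+1}/a_n| = [(4n³ + 4n + 1)/(4(n+1)³ + 4(n+1) + 1)] · 36·5/(8·7) → 45/14.
The series converges when 45/14 · |z − 7| < 1, giving R = 14/45.
At z = 329/45: absolute convergence follows by limit comparison with Σ 1/n³.
Endpoint z = 301/45: the terms are on the order of 1/n³, so the series converges absolutely by comparison with the p-series (p = 3 > 1).

[301/45, 329/45]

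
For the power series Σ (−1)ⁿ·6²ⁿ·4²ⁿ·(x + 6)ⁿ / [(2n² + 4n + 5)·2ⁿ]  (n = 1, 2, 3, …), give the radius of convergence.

Ratio test: |a_{n+1}/a_n| = [(2n² + 4n + 5)/(2(n+1)² + 4(n+1) + 5)] · 36·16/2 → 288 as n → ∞.
Hence the series converges for |x + 6| < 1/(288) = 1/288, so the radius of convergence is 1/288.

R = 1/288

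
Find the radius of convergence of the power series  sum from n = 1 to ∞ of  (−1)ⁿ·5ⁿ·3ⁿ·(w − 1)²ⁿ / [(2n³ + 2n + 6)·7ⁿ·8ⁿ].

The ratio of consecutive coefficients is [(2n³ + 2n + 6)/(2(n+1)³ + 2(n+1) + 6)] · 5·3/(7·8) → 15/56.
Writing y = (w − 1)², the series in y has radius 56/15, so |w − 1| < √(56/15) and R = 2√210/15.

R = 2√210/15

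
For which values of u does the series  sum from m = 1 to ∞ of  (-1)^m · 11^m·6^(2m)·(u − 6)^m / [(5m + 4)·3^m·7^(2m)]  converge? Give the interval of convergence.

(743/132, 841/132]

By the ratio test, |a_{m+1}/a_m| = [(5m + 4)/(5(m+1) + 4)] · 11·36/(3·49) → 132/49.
Thus R = 1/(132/49) = 49/132.
Check u = 841/132: convergence follows from the alternating series test (terms decrease monotonically to 0).
Endpoint u = 743/132: the terms are asymptotic to a nonzero constant times 1/m, so the series diverges by limit comparison with Σ 1/m.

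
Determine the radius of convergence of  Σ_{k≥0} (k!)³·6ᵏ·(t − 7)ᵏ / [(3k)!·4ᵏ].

R = 18

Ratio test: |a_{k+1}/a_k| = (k+1)³/[(3k+1)·(3k+2)·(3k+3)] · 6/4 → 1/18 as k → ∞.
The series converges when 1/18 · |t − 7| < 1, giving R = 18.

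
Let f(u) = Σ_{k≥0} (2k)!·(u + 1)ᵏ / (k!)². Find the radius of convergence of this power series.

R = 1/4

The ratio of consecutive coefficients is (2k+1)·(2k+2)/(k+1)² → 4.
Thus R = 1/(4) = 1/4.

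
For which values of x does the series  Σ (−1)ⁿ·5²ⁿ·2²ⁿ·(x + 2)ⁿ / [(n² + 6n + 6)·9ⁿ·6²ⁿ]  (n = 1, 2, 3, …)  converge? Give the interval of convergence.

[-131/25, 31/25]

Ratio test: |a_{n+1}/a_n| = [(n² + 6n + 6)/((n+1)² + 6(n+1) + 6)] · 25·4/(9·36) → 25/81 as n → ∞.
Hence the series converges for |x + 2| < 1/(25/81) = 81/25, so the radius of convergence is 81/25.
When x = 31/25, the series is dominated by a constant times Σ 1/n², which converges (p = 2 > 1).
Check x = -131/25: the series is dominated by a constant times Σ 1/n², which converges (p = 2 > 1).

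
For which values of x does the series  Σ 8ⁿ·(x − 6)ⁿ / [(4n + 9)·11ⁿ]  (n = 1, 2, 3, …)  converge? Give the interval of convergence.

Apply the ratio test: |a_{n+1}| / |a_n| = [(4n + 9)/(4(n+1) + 9)] · 8/11, which tends to 8/11 as n → ∞.
Hence the series converges for |x − 6| < 1/(8/11) = 11/8, so the radius of convergence is 11/8.
When x = 59/8, comparison with the harmonic series Σ 1/n shows the series diverges.
When x = 37/8, convergence follows from the alternating series test (terms decrease monotonically to 0).

[37/8, 59/8)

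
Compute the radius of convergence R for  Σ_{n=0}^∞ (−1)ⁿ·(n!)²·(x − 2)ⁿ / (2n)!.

R = 4

Apply the ratio test: |a_{n+1}| / |a_n| = (n+1)²/[(2n+1)·(2n+2)], which tends to 1/4 as n → ∞.
Convergence for |x − 2| · 1/4 < 1, i.e. |x − 2| < 4. So R = 4.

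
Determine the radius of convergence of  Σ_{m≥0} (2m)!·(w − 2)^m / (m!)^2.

Ratio test: |a_{m+1}/a_m| = (2m+1)·(2m+2)/(m+1)² → 4 as m → ∞.
The series converges when 4 · |w − 2| < 1, giving R = 1/4.

R = 1/4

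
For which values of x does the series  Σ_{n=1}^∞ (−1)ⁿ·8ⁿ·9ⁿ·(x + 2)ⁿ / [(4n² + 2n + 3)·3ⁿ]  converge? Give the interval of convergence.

Apply the ratio test: |a_{n+1}| / |a_n| = [(4n² + 2n + 3)/(4(n+1)² + 2(n+1) + 3)] · 8·9/3, which tends to 24 as n → ∞.
The series converges when 24 · |x + 2| < 1, giving R = 1/24.
At x = -47/24: the terms are on the order of 1/n², so the series converges absolutely by comparison with the p-series (p = 2 > 1).
When x = -49/24, the series is dominated by a constant times Σ 1/n², which converges (p = 2 > 1).

[-49/24, -47/24]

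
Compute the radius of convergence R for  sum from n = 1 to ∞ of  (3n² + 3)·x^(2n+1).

By the ratio test, |a_{n+1}/a_n| = (3(n+1)² + 3)/(3n² + 3) → 1.
Since the exponent of x increases by 2 each term, convergence requires |x|² < 1, hence R = 1.

R = 1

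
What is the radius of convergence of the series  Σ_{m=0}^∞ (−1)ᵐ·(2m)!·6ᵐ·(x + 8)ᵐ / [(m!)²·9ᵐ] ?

R = 3/8

By the ratio test, |a_{m+1}/a_m| = (2m+1)·(2m+2)/(m+1)² · 6/9 → 8/3.
Thus R = 1/(8/3) = 3/8.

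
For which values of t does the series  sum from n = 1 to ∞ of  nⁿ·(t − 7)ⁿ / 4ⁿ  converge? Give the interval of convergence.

Applying the root test, |a_n|^(1/n) = n/4 → ∞.
The root grows without bound, so R = 0 (convergence only at t = 7).

{7}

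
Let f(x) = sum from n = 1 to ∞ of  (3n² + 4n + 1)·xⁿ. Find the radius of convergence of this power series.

Apply the ratio test: |a_{n+1}| / |a_n| = (3(n+1)² + 4(n+1) + 1)/(3n² + 4n + 1), which tends to 1 as n → ∞.
So the series converges when |x| < 1 and diverges when |x| > 1; R = 1.

R = 1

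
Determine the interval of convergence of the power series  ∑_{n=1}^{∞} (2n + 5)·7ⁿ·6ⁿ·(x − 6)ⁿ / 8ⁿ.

(122/21, 130/21)

By the ratio test, |a_{n+1}/a_n| = [(2(n+1) + 5)/(2n + 5)] · 7·6/8 → 21/4.
Convergence for |x − 6| · 21/4 < 1, i.e. |x − 6| < 4/21. So R = 4/21.
Check x = 130/21: the terms have absolute value of order n, which does not tend to 0, so the series diverges by the divergence test.
Check x = 122/21: the terms have absolute value of order n, which does not tend to 0, so the series diverges by the divergence test.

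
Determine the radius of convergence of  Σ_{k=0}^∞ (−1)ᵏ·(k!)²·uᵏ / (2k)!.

Apply the ratio test: |a_{k+1}| / |a_k| = (k+1)²/[(2k+1)·(2k+2)], which tends to 1/4 as k → ∞.
Hence the series converges for |u| < 1/(1/4) = 4, so the radius of convergence is 4.

R = 4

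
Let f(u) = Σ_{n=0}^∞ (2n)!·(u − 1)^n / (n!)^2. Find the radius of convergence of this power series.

R = 1/4

Apply the ratio test: |a_{n+1}| / |a_n| = (2n+1)·(2n+2)/(n+1)², which tends to 4 as n → ∞.
The series converges when 4 · |u − 1| < 1, giving R = 1/4.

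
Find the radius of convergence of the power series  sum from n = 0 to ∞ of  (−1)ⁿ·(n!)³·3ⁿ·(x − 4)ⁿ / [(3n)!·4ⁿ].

By the ratio test, |a_{n+1}/a_n| = (n+1)³/[(3n+1)·(3n+2)·(3n+3)] · 3/4 → 1/36.
Convergence for |x − 4| · 1/36 < 1, i.e. |x − 4| < 36. So R = 36.

R = 36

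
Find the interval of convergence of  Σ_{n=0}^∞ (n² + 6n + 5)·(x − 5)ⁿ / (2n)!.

(−∞, ∞)

Ratio test: |a_{n+1}/a_n| = ((n+1)² + 6(n+1) + 5)/(n² + 6n + 5) · 1/[(2n+1)·(2n+2)] → 0 as n → ∞.
Since the limit is 0 < 1 for every x, the series converges on all of ℝ and R = ∞.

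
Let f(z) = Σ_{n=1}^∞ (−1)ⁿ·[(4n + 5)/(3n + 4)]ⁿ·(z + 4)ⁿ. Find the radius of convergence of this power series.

By the Cauchy root test, |a_n|^(1/n) = (4n + 5)/(3n + 4) → 4/3.
Convergence for |z + 4| · 4/3 < 1, i.e. |z + 4| < 3/4. So R = 3/4.

R = 3/4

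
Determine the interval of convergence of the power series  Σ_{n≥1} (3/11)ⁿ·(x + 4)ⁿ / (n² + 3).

By the ratio test, |a_{n+1}/a_n| = [(n² + 3)/((n+1)² + 3)] · 3/11 → 3/11.
Thus R = 1/(3/11) = 11/3.
At x = -1/3: the series is dominated by a constant times Σ 1/n², which converges (p = 2 > 1).
Endpoint x = -23/3: the series is dominated by a constant times Σ 1/n², which converges (p = 2 > 1).

[-23/3, -1/3]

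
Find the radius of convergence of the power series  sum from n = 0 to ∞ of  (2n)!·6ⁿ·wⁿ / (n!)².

Ratio test: |a_{n+1}/a_n| = (2n+1)·(2n+2)/(n+1)² · 6 → 24 as n → ∞.
The series converges when 24 · |w| < 1, giving R = 1/24.

R = 1/24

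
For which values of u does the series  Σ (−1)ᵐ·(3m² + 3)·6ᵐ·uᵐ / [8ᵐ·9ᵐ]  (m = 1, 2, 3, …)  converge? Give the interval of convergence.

Ratio test: |a_{m+1}/a_m| = [(3(m+1)² + 3)/(3m² + 3)] · 6/(8·9) → 1/12 as m → ∞.
Thus R = 1/(1/12) = 12.
When u = 12, the terms do not tend to 0, so the series diverges.
At u = -12: the terms do not tend to 0, so the series diverges.

(-12, 12)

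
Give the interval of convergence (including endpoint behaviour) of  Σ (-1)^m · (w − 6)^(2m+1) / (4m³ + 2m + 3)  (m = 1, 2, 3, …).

By the ratio test, |a_{m+1}/a_m| = (4m³ + 2m + 3)/(4(m+1)³ + 2(m+1) + 3) → 1.
Writing y = (w − 6)², the series in y has radius 1, so |w − 6| < √(1) = 1 and R = 1.
At w = 7: the series is dominated by a constant times Σ 1/m³, which converges (p = 3 > 1).
When w = 5, absolute convergence follows by limit comparison with Σ 1/m³.

[5, 7]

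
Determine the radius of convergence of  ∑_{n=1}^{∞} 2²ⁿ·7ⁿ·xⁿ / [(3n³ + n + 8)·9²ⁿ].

R = 81/28

Ratio test: |a_{n+1}/a_n| = [(3n³ + n + 8)/(3(n+1)³ + (n+1) + 8)] · 4·7/81 → 28/81 as n → ∞.
Hence the series converges for |x| < 1/(28/81) = 81/28, so the radius of convergence is 81/28.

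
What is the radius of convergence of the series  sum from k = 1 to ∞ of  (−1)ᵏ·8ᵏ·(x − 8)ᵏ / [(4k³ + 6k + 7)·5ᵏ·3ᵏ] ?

The ratio of consecutive coefficients is [(4k³ + 6k + 7)/(4(k+1)³ + 6(k+1) + 7)] · 8/(5·3) → 8/15.
Hence the series converges for |x − 8| < 1/(8/15) = 15/8, so the radius of convergence is 15/8.

R = 15/8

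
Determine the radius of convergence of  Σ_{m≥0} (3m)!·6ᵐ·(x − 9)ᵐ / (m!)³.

R = 1/162

The ratio of consecutive coefficients is (3m+1)·(3m+2)·(3m+3)/(m+1)³ · 6 → 162.
The series converges when 162 · |x − 9| < 1, giving R = 1/162.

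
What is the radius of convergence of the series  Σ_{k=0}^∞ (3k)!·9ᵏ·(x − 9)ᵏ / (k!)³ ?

Apply the ratio test: |a_{k+1}| / |a_k| = (3k+1)·(3k+2)·(3k+3)/(k+1)³ · 9, which tends to 243 as k → ∞.
The series converges when 243 · |x − 9| < 1, giving R = 1/243.

R = 1/243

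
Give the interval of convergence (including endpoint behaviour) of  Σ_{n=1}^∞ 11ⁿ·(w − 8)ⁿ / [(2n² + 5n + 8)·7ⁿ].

[81/11, 95/11]

By the ratio test, |a_{n+1}/a_n| = [(2n² + 5n + 8)/(2(n+1)² + 5(n+1) + 8)] · 11/7 → 11/7.
Thus R = 1/(11/7) = 7/11.
Endpoint w = 95/11: the series is dominated by a constant times Σ 1/n², which converges (p = 2 > 1).
At w = 81/11: absolute convergence follows by limit comparison with Σ 1/n².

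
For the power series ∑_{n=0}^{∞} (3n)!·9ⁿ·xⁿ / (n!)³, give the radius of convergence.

Apply the ratio test: |a_{n+1}| / |a_n| = (3n+1)·(3n+2)·(3n+3)/(n+1)³ · 9, which tends to 243 as n → ∞.
Convergence for |x| · 243 < 1, i.e. |x| < 1/243. So R = 1/243.

R = 1/243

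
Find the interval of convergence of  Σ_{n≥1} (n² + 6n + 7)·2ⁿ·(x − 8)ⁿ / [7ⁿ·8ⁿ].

Apply the ratio test: |a_{n+1}| / |a_n| = [((n+1)² + 6(n+1) + 7)/(n² + 6n + 7)] · 2/(7·8), which tends to 1/28 as n → ∞.
Hence the series converges for |x − 8| < 1/(1/28) = 28, so the radius of convergence is 28.
At x = 36: the n-th term does not approach 0; divergence by the term test.
When x = -20, the n-th term does not approach 0; divergence by the term test.

(-20, 36)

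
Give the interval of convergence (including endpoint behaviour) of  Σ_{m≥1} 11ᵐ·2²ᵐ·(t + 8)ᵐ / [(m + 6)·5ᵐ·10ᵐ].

The ratio of consecutive coefficients is [(m + 6)/((m+1) + 6)] · 11·4/(5·10) → 22/25.
The series converges when 22/25 · |t + 8| < 1, giving R = 25/22.
When t = -151/22, the terms behave like c/m; limit comparison with the harmonic series gives divergence.
Check t = -201/22: the terms alternate in sign and decrease monotonically to 0 in absolute value (size ~ c/m), so the alternating series test gives convergence.

[-201/22, -151/22)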